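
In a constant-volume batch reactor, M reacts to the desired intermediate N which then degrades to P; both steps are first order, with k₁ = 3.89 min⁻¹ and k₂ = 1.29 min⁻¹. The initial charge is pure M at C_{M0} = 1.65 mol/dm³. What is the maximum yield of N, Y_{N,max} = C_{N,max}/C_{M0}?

For a first-order series the maximum intermediate yield is C_{N,max}/C_{M0} = (k₁/k₂)^[k₂/(k₂−k₁)].
= (3.89/1.29)^(1.29/(1.29−3.89)) = (3.016)^(-0.4962) = 0.5783.

0.578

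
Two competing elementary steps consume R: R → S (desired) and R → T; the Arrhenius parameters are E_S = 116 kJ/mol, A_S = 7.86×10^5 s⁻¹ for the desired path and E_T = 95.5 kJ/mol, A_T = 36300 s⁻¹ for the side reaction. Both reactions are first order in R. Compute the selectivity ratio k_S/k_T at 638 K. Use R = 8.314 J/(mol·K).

0.454

Since both paths have the same order in R, the concentration cancels and S_{S/T} = k_S/k_T = (A_S/A_T)·exp[(E_T−E_S)/(RT)].
(E_T−E_S)/(RT) = (95.5−116)×10³/(8.314×638) = -20500/5304 = -3.865.
k_S/k_T = (7.86×10^5/36300)·exp(-3.865) = 21.65 × 0.02097 = 0.454.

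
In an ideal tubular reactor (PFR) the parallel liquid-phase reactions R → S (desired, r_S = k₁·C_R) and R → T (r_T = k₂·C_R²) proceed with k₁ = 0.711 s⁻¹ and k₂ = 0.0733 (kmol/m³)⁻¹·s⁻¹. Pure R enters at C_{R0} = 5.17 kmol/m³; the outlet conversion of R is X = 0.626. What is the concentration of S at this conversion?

C_R = C_{R0}(1−X) = 1.934 kmol/m³.
Along a PFR/batch, dC_S/dC_R = −r_S/(r_S+r_T) = −k₁/(k₁+k₂·C_R).
Integrating from C_{R0} to C_R: C_S = (0.711/0.0733)·ln[(0.711+0.0733·5.17)/(0.711+0.0733·1.93)] = 9.700·ln(1.090/0.8527) = 2.381 kmol/m³.

2.38 kmol/m³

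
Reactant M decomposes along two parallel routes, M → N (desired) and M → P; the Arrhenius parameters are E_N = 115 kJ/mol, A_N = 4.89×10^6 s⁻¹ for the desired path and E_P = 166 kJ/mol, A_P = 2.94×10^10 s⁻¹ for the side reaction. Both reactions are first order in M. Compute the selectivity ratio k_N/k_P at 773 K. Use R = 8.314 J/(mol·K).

0.465

k_N/k_P = (A_N/A_P)·exp[−(E_N−E_P)/(RT)] = (A_N/A_P)·exp[(E_P−E_N)/(RT)].
(E_P−E_N)/(RT) = (166−115)×10³/(8.314×773) = 51000/6427 = 7.936.
k_N/k_P = (4.89×10^6/2.94×10^10)·exp(7.936) = 1.663×10^-4 × 2795 = 0.465.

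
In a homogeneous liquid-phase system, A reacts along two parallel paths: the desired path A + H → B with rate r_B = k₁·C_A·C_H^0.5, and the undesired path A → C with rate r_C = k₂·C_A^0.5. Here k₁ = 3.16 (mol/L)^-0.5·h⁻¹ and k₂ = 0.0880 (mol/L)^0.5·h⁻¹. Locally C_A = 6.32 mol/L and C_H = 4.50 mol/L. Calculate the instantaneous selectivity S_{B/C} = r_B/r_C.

S_{B/C} = r_B/r_C = (k₁·C_A·C_H^0.5)/(k₂·C_A^0.5) = (k₁/k₂)·C_A^0.5·C_H^0.5.
= (3.16×6.320×4.500^0.5) / (0.0880×6.320^0.5) = 42.37/0.2212 = 192.

192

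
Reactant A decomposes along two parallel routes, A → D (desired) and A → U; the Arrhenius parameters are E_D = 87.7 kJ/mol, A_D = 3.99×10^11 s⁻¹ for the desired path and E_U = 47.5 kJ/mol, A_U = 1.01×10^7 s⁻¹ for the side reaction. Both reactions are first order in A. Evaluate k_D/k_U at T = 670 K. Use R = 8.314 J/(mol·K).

29.0

With equal orders, S_{D/U} = k_D/k_U = (A_D/A_U)·exp[(E_U−E_D)/(RT)].
(E_U−E_D)/(RT) = (47.5−87.7)×10³/(8.314×670) = -40200/5570 = -7.217.
k_D/k_U = (3.99×10^11/1.01×10^7)·exp(-7.217) = 39505 × 7.342×10^-4 = 29.0.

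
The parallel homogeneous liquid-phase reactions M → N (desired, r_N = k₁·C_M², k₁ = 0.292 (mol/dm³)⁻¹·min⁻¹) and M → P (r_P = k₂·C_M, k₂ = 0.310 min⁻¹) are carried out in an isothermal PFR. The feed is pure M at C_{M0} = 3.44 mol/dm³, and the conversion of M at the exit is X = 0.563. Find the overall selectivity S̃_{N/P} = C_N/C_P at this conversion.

2.24

C_M = C_{M0}(1−X) = 1.503 mol/dm³.
Along a PFR/batch, dC_P/dC_M = −r_P/(r_N+r_P) = −k₂/(k₂+k₁·C_M).
Integrating from C_{M0} to C_M: C_P = (0.310/0.292)·ln[(0.310+0.292·3.44)/(0.310+0.292·1.50)] = 1.062·ln(1.314/0.7490) = 0.5972 mol/dm³.
Then C_N = (C_{M0}−C_M) − C_P = 1.937 − 0.5972 = 1.340 mol/dm³.
S̃_{N/P} = C_N/C_P = 1.340/0.5972 = 2.24.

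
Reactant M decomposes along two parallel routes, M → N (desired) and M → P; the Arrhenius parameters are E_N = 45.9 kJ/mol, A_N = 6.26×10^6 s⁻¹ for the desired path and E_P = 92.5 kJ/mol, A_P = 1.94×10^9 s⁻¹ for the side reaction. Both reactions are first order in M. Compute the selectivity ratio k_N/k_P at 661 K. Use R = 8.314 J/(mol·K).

15.5

With equal orders, S_{N/P} = k_N/k_P = (A_N/A_P)·exp[(E_P−E_N)/(RT)].
(E_P−E_N)/(RT) = (92.5−45.9)×10³/(8.314×661) = 46600/5496 = 8.480.
k_N/k_P = (6.26×10^6/1.94×10^9)·exp(8.480) = 0.003227 × 4815 = 15.5.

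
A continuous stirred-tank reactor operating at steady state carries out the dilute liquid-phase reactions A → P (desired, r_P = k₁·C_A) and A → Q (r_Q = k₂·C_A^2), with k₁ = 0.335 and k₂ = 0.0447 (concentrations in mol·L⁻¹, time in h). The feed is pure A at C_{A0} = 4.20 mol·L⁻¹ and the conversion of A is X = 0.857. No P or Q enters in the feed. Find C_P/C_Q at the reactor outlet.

Exit C_A = C_{A0}(1−X) = 4.20×0.143 = 0.6006 mol·L⁻¹.
In a CSTR the entire volume is at exit conditions, so r_P = 0.335×0.6006 = 0.2012 and r_Q = 0.0447×0.6006^2 = 0.01612.
Overall selectivity = C_P/C_Q = r_Pτ/(r_Qτ) = r_P/r_Q = 12.5.

12.5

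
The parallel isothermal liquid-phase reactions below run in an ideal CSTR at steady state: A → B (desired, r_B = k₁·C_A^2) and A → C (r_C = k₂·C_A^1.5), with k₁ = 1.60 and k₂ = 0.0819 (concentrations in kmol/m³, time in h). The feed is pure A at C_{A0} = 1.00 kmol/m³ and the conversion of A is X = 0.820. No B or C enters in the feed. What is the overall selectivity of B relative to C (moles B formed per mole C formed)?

Exit C_A = C_{A0}(1−X) = 1.00×0.180 = 0.1800 kmol/m³.
A CSTR operates uniformly at the exit composition, giving r_B = 0.05184 and r_C = 0.006255 (each k·C_A^n at C_A = 0.1800).
Overall selectivity = C_B/C_C = r_Bτ/(r_Cτ) = r_B/r_C = 8.29.

8.29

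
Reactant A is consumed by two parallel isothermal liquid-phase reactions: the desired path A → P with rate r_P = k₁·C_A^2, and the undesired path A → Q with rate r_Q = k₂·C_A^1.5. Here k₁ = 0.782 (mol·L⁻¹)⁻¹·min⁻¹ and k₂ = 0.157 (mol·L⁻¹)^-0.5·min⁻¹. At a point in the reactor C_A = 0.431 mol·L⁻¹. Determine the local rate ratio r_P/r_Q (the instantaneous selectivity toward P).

S_{P/Q} = r_P/r_Q = (k₁·C_A^2)/(k₂·C_A^1.5) = (k₁/k₂)·C_A^0.5.
= (0.782×0.4310^2) / (0.157×0.4310^1.5) = 0.1453/0.04442 = 3.27.
Since the desired path is higher order in A, keeping C_A high (PFR or concentrated feed) favours P.

3.27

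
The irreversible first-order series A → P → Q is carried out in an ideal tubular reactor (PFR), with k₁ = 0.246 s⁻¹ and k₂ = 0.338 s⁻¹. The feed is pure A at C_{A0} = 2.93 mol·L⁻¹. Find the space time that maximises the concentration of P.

Setting dC_P/dτ = 0 gives τ_opt = ln(k₂/k₁)/(k₂−k₁).
= ln(0.338/0.246)/(0.338−0.246) = ln(1.374)/0.09200 = 0.3177/0.09200 = 3.45 s.

3.45 s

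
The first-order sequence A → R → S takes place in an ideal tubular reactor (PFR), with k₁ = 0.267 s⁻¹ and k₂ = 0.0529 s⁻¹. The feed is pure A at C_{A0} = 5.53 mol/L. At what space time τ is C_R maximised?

7.56 s

For first-order series the maximum of C_R occurs at τ_opt = ln(k₂/k₁)/(k₂−k₁).
= ln(0.0529/0.267)/(0.0529−0.267) = ln(0.1981)/-0.2141 = -1.619/-0.2141 = 7.56 s.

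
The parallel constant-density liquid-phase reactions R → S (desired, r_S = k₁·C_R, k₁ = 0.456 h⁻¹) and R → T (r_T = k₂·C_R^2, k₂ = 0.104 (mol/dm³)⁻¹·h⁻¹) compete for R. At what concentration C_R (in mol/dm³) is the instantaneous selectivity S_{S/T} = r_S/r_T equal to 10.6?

0.414 mol/dm³

S_{S/T} = (k₁/k₂)·C_R⁻¹ ⇒ C_R = (S·k₂/k₁)^(-1).
= (10.6×0.104/0.456)^(-1) = (2.418)^(-1) = 0.414 mol/dm³.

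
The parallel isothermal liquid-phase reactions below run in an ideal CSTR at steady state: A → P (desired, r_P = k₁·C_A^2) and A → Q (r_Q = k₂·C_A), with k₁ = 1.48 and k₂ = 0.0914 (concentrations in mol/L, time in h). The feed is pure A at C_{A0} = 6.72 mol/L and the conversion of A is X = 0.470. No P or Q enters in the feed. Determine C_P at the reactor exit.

3.10 mol/L

Exit C_A = C_{A0}(1−X) = 6.72×0.530 = 3.562 mol/L.
In a CSTR the entire volume is at exit conditions, so r_P = 1.48×3.562^2 = 18.77 and r_Q = 0.0914×3.562 = 0.3255.
Fraction of consumed A going to P: r_P/(r_P+r_Q) = 0.9830.
C_P = 0.9830·C_{A0}·X = 0.9830×6.72×0.470 = 3.10 mol/L.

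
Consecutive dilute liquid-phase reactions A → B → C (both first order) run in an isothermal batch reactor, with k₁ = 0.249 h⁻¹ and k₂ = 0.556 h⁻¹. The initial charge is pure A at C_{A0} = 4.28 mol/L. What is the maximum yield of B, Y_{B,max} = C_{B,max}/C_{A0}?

At the optimum, C_{B,max}/C_{A0} = (k₁/k₂)^[k₂/(k₂−k₁)].
= (0.249/0.556)^(0.556/(0.556−0.249)) = (0.4478)^(1.811) = 0.2334.

0.233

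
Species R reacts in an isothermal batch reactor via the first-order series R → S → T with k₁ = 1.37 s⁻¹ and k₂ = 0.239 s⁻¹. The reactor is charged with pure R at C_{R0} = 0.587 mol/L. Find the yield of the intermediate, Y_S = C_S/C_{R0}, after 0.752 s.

0.580

The intermediate concentration in a first-order A→B→C sequence is C_S = k₁C_{R0}(e^(−k₁t) − e^(−k₂t))/(k₂−k₁).
e^(−k₁t) = e^(−1.37×0.752) = e^(−1.030) = 0.3569; e^(−k₂t) = e^(−0.1797) = 0.8355.
C_S = 1.37×0.587/(0.239−1.37) × (0.3569−0.8355) = (-0.7110)×(-0.4786) = 0.3403 mol/L.
Y_S = C_S/C_{R0} = 0.3403/0.587 = 0.580.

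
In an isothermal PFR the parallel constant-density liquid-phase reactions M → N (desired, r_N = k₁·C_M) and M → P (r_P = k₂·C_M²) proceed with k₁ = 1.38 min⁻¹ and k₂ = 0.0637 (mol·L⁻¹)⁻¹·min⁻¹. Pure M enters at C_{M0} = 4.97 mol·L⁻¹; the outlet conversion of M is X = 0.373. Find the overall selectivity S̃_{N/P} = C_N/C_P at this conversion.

C_M = C_{M0}(1−X) = 3.116 mol·L⁻¹.
Along a PFR/batch, dC_N/dC_M = −r_N/(r_N+r_P) = −k₁/(k₁+k₂·C_M).
Integrating from C_{M0} to C_M: C_N = (1.38/0.0637)·ln[(1.38+0.0637·4.97)/(1.38+0.0637·3.12)] = 21.66·ln(1.697/1.579) = 1.563 mol·L⁻¹.
C_P = (C_{M0}−C_M)−C_N = 0.2909 mol·L⁻¹; S̃_{N/P} = 1.563/0.2909 = 5.37.

5.37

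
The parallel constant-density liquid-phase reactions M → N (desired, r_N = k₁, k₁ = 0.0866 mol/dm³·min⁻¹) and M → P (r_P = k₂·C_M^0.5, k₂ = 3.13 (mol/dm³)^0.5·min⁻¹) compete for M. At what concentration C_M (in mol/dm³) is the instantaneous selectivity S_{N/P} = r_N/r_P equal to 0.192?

0.0208 mol/dm³

S_{N/P} = (k₁/k₂)·C_M^-0.5 ⇒ C_M = (S·k₂/k₁)^(-2).
= (0.192×3.13/0.0866)^(-2) = (6.939)^(-2) = 0.0208 mol/dm³.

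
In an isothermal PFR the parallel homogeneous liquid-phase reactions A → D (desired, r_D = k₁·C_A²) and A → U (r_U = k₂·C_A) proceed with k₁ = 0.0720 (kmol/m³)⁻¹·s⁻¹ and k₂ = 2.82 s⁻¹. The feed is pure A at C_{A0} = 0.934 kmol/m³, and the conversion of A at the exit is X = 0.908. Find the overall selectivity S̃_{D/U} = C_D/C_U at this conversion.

0.0130

C_A = C_{A0}(1−X) = 0.08593 kmol/m³.
Along a PFR/batch, dC_U/dC_A = −r_U/(r_D+r_U) = −k₂/(k₂+k₁·C_A).
Integrating from C_{A0} to C_A: C_U = (2.82/0.0720)·ln[(2.82+0.0720·0.934)/(2.82+0.0720·0.0859)] = 39.17·ln(2.887/2.826) = 0.8372 kmol/m³.
Then C_D = (C_{A0}−C_A) − C_U = 0.8481 − 0.8372 = 0.01087 kmol/m³.
S̃_{D/U} = C_D/C_U = 0.01087/0.8372 = 0.0130.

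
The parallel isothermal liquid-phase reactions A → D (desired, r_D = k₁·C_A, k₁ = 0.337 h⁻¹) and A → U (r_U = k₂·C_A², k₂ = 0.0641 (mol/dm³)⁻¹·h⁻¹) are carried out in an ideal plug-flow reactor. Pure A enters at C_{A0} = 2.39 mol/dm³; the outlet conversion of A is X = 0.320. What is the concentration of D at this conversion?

C_A = C_{A0}(1−X) = 1.625 mol/dm³.
Along a PFR/batch, dC_D/dC_A = −r_D/(r_D+r_U) = −k₁/(k₁+k₂·C_A).
Integrating from C_{A0} to C_A: C_D = (0.337/0.0641)·ln[(0.337+0.0641·2.39)/(0.337+0.0641·1.63)] = 5.257·ln(0.4902/0.4412) = 0.5540 mol/dm³.

0.554 mol/dm³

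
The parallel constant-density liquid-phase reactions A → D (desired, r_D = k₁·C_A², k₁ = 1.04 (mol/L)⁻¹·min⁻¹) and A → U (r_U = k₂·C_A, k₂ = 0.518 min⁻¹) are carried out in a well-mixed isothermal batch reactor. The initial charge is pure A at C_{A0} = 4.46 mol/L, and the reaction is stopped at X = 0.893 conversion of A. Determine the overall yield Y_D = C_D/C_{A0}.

0.711

C_A = C_{A0}(1−X) = 0.4772 mol/L.
Along a PFR/batch, dC_U/dC_A = −r_U/(r_D+r_U) = −k₂/(k₂+k₁·C_A).
Integrating from C_{A0} to C_A: C_U = (0.518/1.04)·ln[(0.518+1.04·4.46)/(0.518+1.04·0.477)] = 0.4981·ln(5.156/1.014) = 0.8099 mol/L.
Then C_D = (C_{A0}−C_A) − C_U = 3.983 − 0.8099 = 3.173 mol/L.
Y_D = C_D/C_{A0} = 3.173/4.46 = 0.711.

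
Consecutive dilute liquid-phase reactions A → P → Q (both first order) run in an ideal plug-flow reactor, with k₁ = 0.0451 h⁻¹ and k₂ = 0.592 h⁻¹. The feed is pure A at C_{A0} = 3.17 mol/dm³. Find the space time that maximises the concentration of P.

4.71 h

The intermediate peaks when r₁ = r₂, i.e. k₁e^(−k₁τ) = k₂e^(−k₂τ), giving τ_opt = ln(k₂/k₁)/(k₂−k₁).
= ln(0.592/0.0451)/(0.592−0.0451) = ln(13.13)/0.5469 = 2.575/0.5469 = 4.71 h.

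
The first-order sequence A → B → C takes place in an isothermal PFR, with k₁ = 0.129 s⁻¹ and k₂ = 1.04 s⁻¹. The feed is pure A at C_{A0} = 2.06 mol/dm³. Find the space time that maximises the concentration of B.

2.29 s

The intermediate peaks when r₁ = r₂, i.e. k₁e^(−k₁τ) = k₂e^(−k₂τ), giving τ_opt = ln(k₂/k₁)/(k₂−k₁).
= ln(1.04/0.129)/(1.04−0.129) = ln(8.062)/0.9110 = 2.087/0.9110 = 2.29 s.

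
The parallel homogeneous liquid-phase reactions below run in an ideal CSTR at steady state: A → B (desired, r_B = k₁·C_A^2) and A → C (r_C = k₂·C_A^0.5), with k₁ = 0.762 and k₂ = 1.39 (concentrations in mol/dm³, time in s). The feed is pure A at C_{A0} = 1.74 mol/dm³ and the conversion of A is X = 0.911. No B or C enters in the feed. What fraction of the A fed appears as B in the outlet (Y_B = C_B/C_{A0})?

Exit C_A = C_{A0}(1−X) = 1.74×0.0890 = 0.1549 mol/dm³.
A CSTR operates uniformly at the exit composition, giving r_B = 0.01827 and r_C = 0.5470 (each k·C_A^n at C_A = 0.1549).
Fraction of consumed A going to B: r_B/(r_B+r_C) = 0.03233.
C_B = 0.03233·C_{A0}·X = 0.03233×1.74×0.911 = 0.0512 mol/dm³; Y_B = C_B/C_{A0} = 0.0295.

0.0295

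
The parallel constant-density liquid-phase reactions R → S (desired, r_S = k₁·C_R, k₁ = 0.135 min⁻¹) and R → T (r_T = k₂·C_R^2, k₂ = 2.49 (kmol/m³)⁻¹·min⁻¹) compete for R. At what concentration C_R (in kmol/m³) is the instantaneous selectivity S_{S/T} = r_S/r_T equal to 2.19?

0.0248 kmol/m³

S_{S/T} = (k₁/k₂)·C_R⁻¹ ⇒ C_R = (S·k₂/k₁)^(-1).
= (2.19×2.49/0.135)^(-1) = (40.39)^(-1) = 0.0248 kmol/m³.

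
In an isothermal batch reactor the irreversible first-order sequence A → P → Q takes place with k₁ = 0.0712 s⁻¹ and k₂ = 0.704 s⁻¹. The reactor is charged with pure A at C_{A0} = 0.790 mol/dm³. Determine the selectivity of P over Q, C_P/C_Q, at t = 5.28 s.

0.312

Solving the coupled first-order balances gives C_P(t) = [k₁/(k₂−k₁)]·C_{A0}·(e^(−k₁t) − e^(−k₂t)).
e^(−k₁t) = e^(−0.0712×5.28) = e^(−0.3759) = 0.6866; e^(−k₂t) = e^(−3.717) = 0.02430.
C_P = 0.0712×0.790/(0.704−0.0712) × (0.6866−0.02430) = 0.08889×0.6623 = 0.05887 mol/dm³.
C_A = C_{A0}e^(−k₁t) = 0.5425 mol/dm³, so C_Q = C_{A0}−C_A−C_P = 0.1887 mol/dm³; C_P/C_Q = 0.312.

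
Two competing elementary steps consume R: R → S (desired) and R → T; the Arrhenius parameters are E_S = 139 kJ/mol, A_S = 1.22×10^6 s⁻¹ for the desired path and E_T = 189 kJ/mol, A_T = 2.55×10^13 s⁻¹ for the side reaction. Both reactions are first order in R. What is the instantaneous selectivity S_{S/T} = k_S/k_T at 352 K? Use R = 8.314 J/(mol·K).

1.26

k_S/k_T = (A_S/A_T)·exp[−(E_S−E_T)/(RT)] = (A_S/A_T)·exp[(E_T−E_S)/(RT)].
(E_T−E_S)/(RT) = (189−139)×10³/(8.314×352) = 50000/2927 = 17.09.
k_S/k_T = (1.22×10^6/2.55×10^13)·exp(17.09) = 4.784×10^-8 × 2.630×10^7 = 1.26.
Since E_S < E_T, lowering the temperature improves selectivity toward S.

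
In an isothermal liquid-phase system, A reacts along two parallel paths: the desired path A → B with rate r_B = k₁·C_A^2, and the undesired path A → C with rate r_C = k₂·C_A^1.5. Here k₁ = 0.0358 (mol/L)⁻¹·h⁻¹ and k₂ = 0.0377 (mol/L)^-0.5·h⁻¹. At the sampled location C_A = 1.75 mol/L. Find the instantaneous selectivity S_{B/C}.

S_{B/C} = r_B/r_C = (k₁·C_A^2)/(k₂·C_A^1.5) = (k₁/k₂)·C_A^0.5.
= (0.0358×1.750^2) / (0.0377×1.750^1.5) = 0.1096/0.08728 = 1.26.
Since the desired path is higher order in A, keeping C_A high (PFR or concentrated feed) favours B.

1.26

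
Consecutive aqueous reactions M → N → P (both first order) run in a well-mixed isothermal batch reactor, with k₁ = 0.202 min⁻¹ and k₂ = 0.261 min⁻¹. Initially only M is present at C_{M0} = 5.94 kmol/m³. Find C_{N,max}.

1.91 kmol/m³

At the optimum, C_{N,max}/C_{M0} = (k₁/k₂)^[k₂/(k₂−k₁)].
= (0.202/0.261)^(0.261/(0.261−0.202)) = (0.7739)^(4.424) = 0.3219.
C_{N,max} = 0.3219×5.94 = 1.91 kmol/m³.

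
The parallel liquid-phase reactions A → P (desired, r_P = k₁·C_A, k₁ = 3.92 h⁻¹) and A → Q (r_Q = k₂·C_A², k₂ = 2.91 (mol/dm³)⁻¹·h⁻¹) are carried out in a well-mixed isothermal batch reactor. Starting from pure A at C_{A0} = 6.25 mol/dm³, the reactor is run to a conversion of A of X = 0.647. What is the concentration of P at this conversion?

1.02 mol/dm³

C_A = C_{A0}(1−X) = 2.206 mol/dm³.
Along a PFR/batch, dC_P/dC_A = −r_P/(r_P+r_Q) = −k₁/(k₁+k₂·C_A).
Integrating from C_{A0} to C_A: C_P = (3.92/2.91)·ln[(3.92+2.91·6.25)/(3.92+2.91·2.21)] = 1.347·ln(22.11/10.34) = 1.024 mol/dm³.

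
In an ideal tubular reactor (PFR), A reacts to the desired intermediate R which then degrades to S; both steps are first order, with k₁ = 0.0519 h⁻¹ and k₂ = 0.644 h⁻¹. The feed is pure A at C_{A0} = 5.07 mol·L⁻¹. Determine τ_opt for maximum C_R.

4.25 h

For first-order series the maximum of C_R occurs at τ_opt = ln(k₂/k₁)/(k₂−k₁).
= ln(0.644/0.0519)/(0.644−0.0519) = ln(12.41)/0.5921 = 2.518/0.5921 = 4.25 h.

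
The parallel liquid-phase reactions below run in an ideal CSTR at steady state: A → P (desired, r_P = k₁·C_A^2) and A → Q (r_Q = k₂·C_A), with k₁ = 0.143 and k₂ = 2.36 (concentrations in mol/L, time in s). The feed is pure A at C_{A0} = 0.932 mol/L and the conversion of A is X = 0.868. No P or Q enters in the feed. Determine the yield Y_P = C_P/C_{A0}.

0.00642

Exit C_A = C_{A0}(1−X) = 0.932×0.132 = 0.1230 mol/L.
In a CSTR the entire volume is at exit conditions, so r_P = 0.143×0.1230^2 = 0.002164 and r_Q = 2.36×0.1230 = 0.2903.
Fraction of consumed A going to P: r_P/(r_P+r_Q) = 0.007399.
C_P = 0.007399·C_{A0}·X = 0.007399×0.932×0.868 = 0.00599 mol/L; Y_P = C_P/C_{A0} = 0.00642.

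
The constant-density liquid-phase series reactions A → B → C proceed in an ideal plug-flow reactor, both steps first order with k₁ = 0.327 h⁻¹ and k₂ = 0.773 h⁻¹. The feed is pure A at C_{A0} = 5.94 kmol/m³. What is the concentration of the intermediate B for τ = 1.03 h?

1.15 kmol/m³

Solving the coupled first-order balances gives C_B(τ) = [k₁/(k₂−k₁)]·C_{A0}·(e^(−k₁τ) − e^(−k₂τ)).
e^(−k₁τ) = e^(−0.327×1.03) = e^(−0.3368) = 0.7140; e^(−k₂τ) = e^(−0.7962) = 0.4510.
C_B = 0.327×5.94/(0.773−0.327) × (0.7140−0.4510) = 4.355×0.2630 = 1.145 kmol/m³.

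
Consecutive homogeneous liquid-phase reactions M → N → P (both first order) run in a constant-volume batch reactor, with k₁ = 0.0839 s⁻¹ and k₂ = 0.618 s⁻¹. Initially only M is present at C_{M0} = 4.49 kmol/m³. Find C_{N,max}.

0.445 kmol/m³

Evaluating C_N at t_opt = ln(k₂/k₁)/(k₂−k₁) gives C_{N,max}/C_{M0} = (k₁/k₂)^[k₂/(k₂−k₁)].
= (0.0839/0.618)^(0.618/(0.618−0.0839)) = (0.1358)^(1.157) = 0.09921.
C_{N,max} = 0.09921×4.49 = 0.445 kmol/m³.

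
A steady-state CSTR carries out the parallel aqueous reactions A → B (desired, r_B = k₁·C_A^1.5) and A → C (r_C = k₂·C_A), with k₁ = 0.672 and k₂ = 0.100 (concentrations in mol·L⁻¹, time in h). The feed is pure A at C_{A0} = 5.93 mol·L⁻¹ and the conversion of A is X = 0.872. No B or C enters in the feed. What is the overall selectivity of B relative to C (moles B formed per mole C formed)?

Exit C_A = C_{A0}(1−X) = 5.93×0.128 = 0.7590 mol·L⁻¹.
A CSTR operates uniformly at the exit composition, giving r_B = 0.4444 and r_C = 0.07590 (each k·C_A^n at C_A = 0.7590).
Overall selectivity = C_B/C_C = r_Bτ/(r_Cτ) = r_B/r_C = 5.85.

5.85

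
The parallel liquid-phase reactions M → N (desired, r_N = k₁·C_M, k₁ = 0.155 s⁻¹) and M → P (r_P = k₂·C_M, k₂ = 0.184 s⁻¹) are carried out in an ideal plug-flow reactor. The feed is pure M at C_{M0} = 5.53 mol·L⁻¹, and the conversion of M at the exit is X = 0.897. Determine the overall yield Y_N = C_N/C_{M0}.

C_M = C_{M0}(1−X) = 0.5696 mol·L⁻¹.
Both paths are first order in M, so the instantaneous fraction to N is constant: dC_N/d(−C_M) = k₁/(k₁+k₂) = 0.4572.
C_N = 0.4572·(C_{M0}−C_M) = 0.4572×4.960 = 2.27 mol·L⁻¹.
Y_N = C_N/C_{M0} = 2.268/5.53 = 0.410.

0.410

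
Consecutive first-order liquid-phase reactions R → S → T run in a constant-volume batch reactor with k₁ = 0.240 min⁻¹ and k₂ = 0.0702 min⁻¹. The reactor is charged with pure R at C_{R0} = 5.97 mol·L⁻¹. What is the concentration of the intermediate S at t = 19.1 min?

The intermediate concentration in a first-order A→B→C sequence is C_S = k₁C_{R0}(e^(−k₁t) − e^(−k₂t))/(k₂−k₁).
e^(−k₁t) = e^(−0.240×19.1) = e^(−4.584) = 0.01021; e^(−k₂t) = e^(−1.341) = 0.2616.
C_S = 0.240×5.97/(0.0702−0.240) × (0.01021−0.2616) = (-8.438)×(-0.2514) = 2.121 mol·L⁻¹.

2.12 mol·L⁻¹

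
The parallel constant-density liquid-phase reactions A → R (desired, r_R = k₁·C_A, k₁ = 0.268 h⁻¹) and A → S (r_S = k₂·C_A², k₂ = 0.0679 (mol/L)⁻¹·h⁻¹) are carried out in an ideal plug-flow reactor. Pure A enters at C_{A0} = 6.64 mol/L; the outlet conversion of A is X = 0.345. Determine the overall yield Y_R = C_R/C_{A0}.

C_A = C_{A0}(1−X) = 4.349 mol/L.
Along a PFR/batch, dC_R/dC_A = −r_R/(r_R+r_S) = −k₁/(k₁+k₂·C_A).
Integrating from C_{A0} to C_A: C_R = (0.268/0.0679)·ln[(0.268+0.0679·6.64)/(0.268+0.0679·4.35)] = 3.947·ln(0.7189/0.5633) = 0.9624 mol/L.
Y_R = C_R/C_{A0} = 0.9624/6.64 = 0.145.

0.145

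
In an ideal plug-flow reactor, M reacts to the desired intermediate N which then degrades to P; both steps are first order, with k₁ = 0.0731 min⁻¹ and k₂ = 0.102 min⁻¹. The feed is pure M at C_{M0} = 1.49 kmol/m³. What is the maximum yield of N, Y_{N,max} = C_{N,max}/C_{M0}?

Evaluating C_N at τ_opt = ln(k₂/k₁)/(k₂−k₁) gives C_{N,max}/C_{M0} = (k₁/k₂)^[k₂/(k₂−k₁)].
= (0.0731/0.102)^(0.102/(0.102−0.0731)) = (0.7167)^(3.529) = 0.3086.

0.309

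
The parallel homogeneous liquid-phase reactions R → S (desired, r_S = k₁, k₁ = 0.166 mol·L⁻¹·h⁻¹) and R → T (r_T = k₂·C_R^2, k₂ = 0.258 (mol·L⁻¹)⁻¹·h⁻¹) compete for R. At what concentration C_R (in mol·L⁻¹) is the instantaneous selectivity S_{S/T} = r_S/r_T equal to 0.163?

1.99 mol·L⁻¹

S_{S/T} = (k₁/k₂)·C_R^-2 ⇒ C_R = (S·k₂/k₁)^(-0.5).
= (0.163×0.258/0.166)^(-0.5) = (0.2533)^(-0.5) = 1.99 mol·L⁻¹.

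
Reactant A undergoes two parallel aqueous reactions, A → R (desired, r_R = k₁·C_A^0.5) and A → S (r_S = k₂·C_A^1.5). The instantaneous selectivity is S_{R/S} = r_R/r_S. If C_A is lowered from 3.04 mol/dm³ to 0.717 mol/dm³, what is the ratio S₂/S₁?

4.24

S_{R/S} = (k₁/k₂)·C_A⁻¹, so S₂/S₁ = (C_{A,2}/C_{A,1})⁻¹.
= 3.04/0.717 = 4.24.
Selectivity toward R rises as C_A falls — low-concentration operation is favoured.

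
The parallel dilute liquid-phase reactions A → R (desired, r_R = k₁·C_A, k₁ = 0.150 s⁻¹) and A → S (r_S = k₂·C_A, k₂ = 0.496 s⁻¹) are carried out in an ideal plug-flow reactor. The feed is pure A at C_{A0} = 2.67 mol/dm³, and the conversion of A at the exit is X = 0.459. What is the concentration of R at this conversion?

C_A = C_{A0}(1−X) = 1.444 mol/dm³.
Both paths are first order in A, so the instantaneous fraction to R is constant: dC_R/d(−C_A) = k₁/(k₁+k₂) = 0.2322.
C_R = 0.2322·(C_{A0}−C_A) = 0.2322×1.226 = 0.285 mol/dm³.

0.285 mol/dm³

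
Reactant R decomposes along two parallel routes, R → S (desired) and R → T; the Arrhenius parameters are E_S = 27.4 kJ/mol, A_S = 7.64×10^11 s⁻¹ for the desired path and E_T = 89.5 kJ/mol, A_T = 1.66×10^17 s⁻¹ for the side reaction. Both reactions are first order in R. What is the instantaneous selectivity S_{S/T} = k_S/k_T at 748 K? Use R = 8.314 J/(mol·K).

k_S/k_T = (A_S/A_T)·exp[−(E_S−E_T)/(RT)] = (A_S/A_T)·exp[(E_T−E_S)/(RT)].
(E_T−E_S)/(RT) = (89.5−27.4)×10³/(8.314×748) = 62100/6219 = 9.986.
k_S/k_T = (7.64×10^11/1.66×10^17)·exp(9.986) = 4.602×10^-6 × 21714 = 0.0999.

0.0999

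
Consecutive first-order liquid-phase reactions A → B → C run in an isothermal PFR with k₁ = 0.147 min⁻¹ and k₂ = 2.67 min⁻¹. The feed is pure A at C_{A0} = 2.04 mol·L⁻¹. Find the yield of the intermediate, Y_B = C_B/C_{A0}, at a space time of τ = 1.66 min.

0.0450

Solving the coupled first-order balances gives C_B(τ) = [k₁/(k₂−k₁)]·C_{A0}·(e^(−k₁τ) − e^(−k₂τ)).
e^(−k₁τ) = e^(−0.147×1.66) = e^(−0.2440) = 0.7835; e^(−k₂τ) = e^(−4.432) = 0.01189.
C_B = 0.147×2.04/(2.67−0.147) × (0.7835−0.01189) = 0.1189×0.7716 = 0.09171 mol·L⁻¹.
Y_B = C_B/C_{A0} = 0.09171/2.04 = 0.0450.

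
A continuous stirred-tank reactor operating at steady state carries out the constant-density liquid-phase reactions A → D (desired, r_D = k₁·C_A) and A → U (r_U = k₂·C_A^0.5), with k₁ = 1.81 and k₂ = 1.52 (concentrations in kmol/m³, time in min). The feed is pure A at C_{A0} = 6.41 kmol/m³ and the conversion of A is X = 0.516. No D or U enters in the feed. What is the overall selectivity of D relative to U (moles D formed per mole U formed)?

2.10

Exit C_A = C_{A0}(1−X) = 6.41×0.484 = 3.102 kmol/m³.
A CSTR operates uniformly at the exit composition, giving r_D = 5.615 and r_U = 2.677 (each k·C_A^n at C_A = 3.102).
Overall selectivity = C_D/C_U = r_Dτ/(r_Uτ) = r_D/r_U = 2.10.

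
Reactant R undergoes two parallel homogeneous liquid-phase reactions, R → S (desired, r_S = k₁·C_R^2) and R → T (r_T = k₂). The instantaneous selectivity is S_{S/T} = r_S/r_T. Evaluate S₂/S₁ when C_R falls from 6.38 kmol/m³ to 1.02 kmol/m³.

S_{S/T} = (k₁/k₂)·C_R^2, so S₂/S₁ = (C_{R,2}/C_{R,1})^2.
= (1.02/6.38)^2 = (0.1599)^2 = 0.0256.
Selectivity toward S falls as C_R falls — high-concentration operation is favoured.

0.0256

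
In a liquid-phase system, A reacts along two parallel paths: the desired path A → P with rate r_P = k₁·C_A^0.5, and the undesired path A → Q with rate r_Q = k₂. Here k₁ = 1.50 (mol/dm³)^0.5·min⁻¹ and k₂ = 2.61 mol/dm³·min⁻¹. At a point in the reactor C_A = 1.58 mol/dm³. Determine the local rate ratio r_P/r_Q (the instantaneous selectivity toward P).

0.722

S_{P/Q} = r_P/r_Q = (k₁·C_A^0.5)/(k₂) = (k₁/k₂)·C_A^0.5.
= (1.50×1.580^0.5) / (2.61) = 1.885/2.610 = 0.722.
Since the desired path is higher order in A, keeping C_A high (PFR or concentrated feed) favours P.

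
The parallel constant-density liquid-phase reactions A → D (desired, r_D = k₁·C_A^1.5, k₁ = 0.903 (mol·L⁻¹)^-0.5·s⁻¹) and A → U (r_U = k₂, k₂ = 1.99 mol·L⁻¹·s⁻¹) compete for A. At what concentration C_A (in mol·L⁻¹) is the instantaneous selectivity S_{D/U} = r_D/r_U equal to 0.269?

S_{D/U} = (k₁/k₂)·C_A^1.5 ⇒ C_A = (S·k₂/k₁)^(1/1.5).
= (0.269×1.99/0.903)^(0.6667) = (0.5928)^(0.6667) = 0.706 mol·L⁻¹.

0.706 mol·L⁻¹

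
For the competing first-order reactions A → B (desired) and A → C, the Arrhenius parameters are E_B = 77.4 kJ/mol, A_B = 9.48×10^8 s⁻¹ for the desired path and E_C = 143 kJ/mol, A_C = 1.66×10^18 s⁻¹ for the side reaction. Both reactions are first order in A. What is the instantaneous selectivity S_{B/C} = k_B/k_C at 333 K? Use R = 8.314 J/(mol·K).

11.1

With equal orders, S_{B/C} = k_B/k_C = (A_B/A_C)·exp[(E_C−E_B)/(RT)].
(E_C−E_B)/(RT) = (143−77.4)×10³/(8.314×333) = 65600/2769 = 23.69.
k_B/k_C = (9.48×10^8/1.66×10^18)·exp(23.69) = 5.711×10^-10 × 1.952×10^10 = 11.1.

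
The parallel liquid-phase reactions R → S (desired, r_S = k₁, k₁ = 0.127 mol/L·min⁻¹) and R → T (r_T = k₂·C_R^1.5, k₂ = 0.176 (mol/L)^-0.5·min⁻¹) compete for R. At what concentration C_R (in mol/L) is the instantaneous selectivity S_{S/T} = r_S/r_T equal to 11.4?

0.159 mol/L

S_{S/T} = (k₁/k₂)·C_R^-1.5 ⇒ C_R = (S·k₂/k₁)^(1/(-1.5)).
= (11.4×0.176/0.127)^(-0.6667) = (15.80)^(-0.6667) = 0.159 mol/L.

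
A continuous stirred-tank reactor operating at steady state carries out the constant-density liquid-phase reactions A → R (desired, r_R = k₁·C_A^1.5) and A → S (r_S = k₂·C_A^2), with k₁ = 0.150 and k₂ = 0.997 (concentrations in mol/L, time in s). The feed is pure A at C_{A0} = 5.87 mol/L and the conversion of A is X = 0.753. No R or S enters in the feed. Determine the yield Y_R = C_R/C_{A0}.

0.0836

Exit C_A = C_{A0}(1−X) = 5.87×0.247 = 1.450 mol/L.
A CSTR operates uniformly at the exit composition, giving r_R = 0.2619 and r_S = 2.096 (each k·C_A^n at C_A = 1.450).
Fraction of consumed A going to R: r_R/(r_R+r_S) = 0.1111.
C_R = 0.1111·C_{A0}·X = 0.1111×5.87×0.753 = 0.491 mol/L; Y_R = C_R/C_{A0} = 0.0836.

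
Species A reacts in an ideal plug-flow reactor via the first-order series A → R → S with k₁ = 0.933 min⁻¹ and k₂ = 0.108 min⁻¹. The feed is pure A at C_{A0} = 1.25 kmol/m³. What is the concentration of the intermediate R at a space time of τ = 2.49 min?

The intermediate concentration in a first-order A→B→C sequence is C_R = k₁C_{A0}(e^(−k₁τ) − e^(−k₂τ))/(k₂−k₁).
e^(−k₁τ) = e^(−0.933×2.49) = e^(−2.323) = 0.09796; e^(−k₂τ) = e^(−0.2689) = 0.7642.
C_R = 0.933×1.25/(0.108−0.933) × (0.09796−0.7642) = (-1.414)×(-0.6662) = 0.9418 kmol/m³.

0.942 kmol/m³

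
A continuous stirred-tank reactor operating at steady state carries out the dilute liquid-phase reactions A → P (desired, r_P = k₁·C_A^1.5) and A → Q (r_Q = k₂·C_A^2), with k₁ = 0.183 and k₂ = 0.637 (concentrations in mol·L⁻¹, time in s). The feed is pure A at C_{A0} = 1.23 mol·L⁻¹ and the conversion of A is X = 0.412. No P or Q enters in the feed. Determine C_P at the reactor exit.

0.128 mol·L⁻¹

Exit C_A = C_{A0}(1−X) = 1.23×0.588 = 0.7232 mol·L⁻¹.
A CSTR operates uniformly at the exit composition, giving r_P = 0.1126 and r_Q = 0.3332 (each k·C_A^n at C_A = 0.7232).
Fraction of consumed A going to P: r_P/(r_P+r_Q) = 0.2525.
C_P = 0.2525·C_{A0}·X = 0.2525×1.23×0.412 = 0.128 mol·L⁻¹.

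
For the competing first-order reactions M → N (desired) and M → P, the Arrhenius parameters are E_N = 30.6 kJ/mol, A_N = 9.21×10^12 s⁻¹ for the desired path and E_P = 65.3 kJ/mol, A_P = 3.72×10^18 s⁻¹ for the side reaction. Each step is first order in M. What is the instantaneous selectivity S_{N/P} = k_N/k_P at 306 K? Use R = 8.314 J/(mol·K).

k_N/k_P = (A_N/A_P)·exp[−(E_N−E_P)/(RT)] = (A_N/A_P)·exp[(E_P−E_N)/(RT)].
(E_P−E_N)/(RT) = (65.3−30.6)×10³/(8.314×306) = 34700/2544 = 13.64.
k_N/k_P = (9.21×10^12/3.72×10^18)·exp(13.64) = 2.476×10^-6 × 8.386×10^5 = 2.08.

2.08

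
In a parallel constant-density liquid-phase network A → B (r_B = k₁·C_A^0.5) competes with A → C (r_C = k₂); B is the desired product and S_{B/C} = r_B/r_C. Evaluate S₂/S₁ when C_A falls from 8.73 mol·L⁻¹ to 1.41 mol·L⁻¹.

S_{B/C} = (k₁/k₂)·C_A^0.5, so S₂/S₁ = (C_{A,2}/C_{A,1})^0.5.
= (1.41/8.73)^0.5 = (0.1615)^0.5 = 0.402.

0.402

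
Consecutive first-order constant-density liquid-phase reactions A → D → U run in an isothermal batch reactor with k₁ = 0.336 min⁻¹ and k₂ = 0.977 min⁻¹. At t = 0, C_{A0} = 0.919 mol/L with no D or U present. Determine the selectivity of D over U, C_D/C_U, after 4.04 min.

The intermediate concentration in a first-order A→B→C sequence is C_D = k₁C_{A0}(e^(−k₁t) − e^(−k₂t))/(k₂−k₁).
e^(−k₁t) = e^(−0.336×4.04) = e^(−1.357) = 0.2573; e^(−k₂t) = e^(−3.947) = 0.01931.
C_D = 0.336×0.919/(0.977−0.336) × (0.2573−0.01931) = 0.4817×0.2380 = 0.1147 mol/L.
C_A = C_{A0}e^(−k₁t) = 0.2365 mol/L, so C_U = C_{A0}−C_A−C_D = 0.5679 mol/L; C_D/C_U = 0.202.

0.202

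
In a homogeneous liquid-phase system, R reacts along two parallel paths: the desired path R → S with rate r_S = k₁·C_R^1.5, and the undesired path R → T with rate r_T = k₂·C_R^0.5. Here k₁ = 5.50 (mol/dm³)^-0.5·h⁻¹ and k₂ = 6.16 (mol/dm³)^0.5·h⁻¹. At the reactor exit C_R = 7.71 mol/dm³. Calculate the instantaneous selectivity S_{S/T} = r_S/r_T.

S_{S/T} = r_S/r_T = (k₁·C_R^1.5)/(k₂·C_R^0.5) = (k₁/k₂)·C_R.
= (5.50×7.710^1.5) / (6.16×7.710^0.5) = 117.7/17.10 = 6.88.

6.88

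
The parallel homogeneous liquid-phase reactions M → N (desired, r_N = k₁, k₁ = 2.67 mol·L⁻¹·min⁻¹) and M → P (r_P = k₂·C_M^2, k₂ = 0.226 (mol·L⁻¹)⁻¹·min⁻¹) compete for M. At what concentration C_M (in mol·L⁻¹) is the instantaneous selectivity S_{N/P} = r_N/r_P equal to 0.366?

5.68 mol·L⁻¹

S_{N/P} = (k₁/k₂)·C_M^-2 ⇒ C_M = (S·k₂/k₁)^(-0.5).
= (0.366×0.226/2.67)^(-0.5) = (0.03098)^(-0.5) = 5.68 mol·L⁻¹.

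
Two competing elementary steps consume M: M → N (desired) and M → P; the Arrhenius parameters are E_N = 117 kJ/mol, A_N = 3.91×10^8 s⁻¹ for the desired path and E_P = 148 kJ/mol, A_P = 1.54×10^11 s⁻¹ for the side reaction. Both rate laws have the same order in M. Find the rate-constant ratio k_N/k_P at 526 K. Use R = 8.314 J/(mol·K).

k_N/k_P = (A_N/A_P)·exp[−(E_N−E_P)/(RT)] = (A_N/A_P)·exp[(E_P−E_N)/(RT)].
(E_P−E_N)/(RT) = (148−117)×10³/(8.314×526) = 31000/4373 = 7.089.
k_N/k_P = (3.91×10^8/1.54×10^11)·exp(7.089) = 0.002539 × 1198 = 3.04.
Since E_N < E_P, lowering the temperature improves selectivity toward N.

3.04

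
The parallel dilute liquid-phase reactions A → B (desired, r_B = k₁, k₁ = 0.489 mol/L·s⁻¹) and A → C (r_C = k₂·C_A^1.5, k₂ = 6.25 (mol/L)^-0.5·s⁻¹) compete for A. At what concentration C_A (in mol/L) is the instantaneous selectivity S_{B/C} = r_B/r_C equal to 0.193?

0.548 mol/L

S_{B/C} = (k₁/k₂)·C_A^-1.5 ⇒ C_A = (S·k₂/k₁)^(1/(-1.5)).
= (0.193×6.25/0.489)^(-0.6667) = (2.467)^(-0.6667) = 0.548 mol/L.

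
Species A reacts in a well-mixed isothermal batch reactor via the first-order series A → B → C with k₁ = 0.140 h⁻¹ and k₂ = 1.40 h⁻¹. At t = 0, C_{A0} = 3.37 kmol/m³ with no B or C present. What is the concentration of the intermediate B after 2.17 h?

Solving the coupled first-order balances gives C_B(t) = [k₁/(k₂−k₁)]·C_{A0}·(e^(−k₁t) − e^(−k₂t)).
e^(−k₁t) = e^(−0.140×2.17) = e^(−0.3038) = 0.7380; e^(−k₂t) = e^(−3.038) = 0.04793.
C_B = 0.140×3.37/(1.40−0.140) × (0.7380−0.04793) = 0.3744×0.6901 = 0.2584 kmol/m³.

0.258 kmol/m³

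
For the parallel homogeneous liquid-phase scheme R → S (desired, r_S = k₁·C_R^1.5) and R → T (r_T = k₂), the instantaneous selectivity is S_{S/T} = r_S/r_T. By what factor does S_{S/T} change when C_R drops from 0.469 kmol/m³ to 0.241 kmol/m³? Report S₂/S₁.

S_{S/T} = (k₁/k₂)·C_R^1.5, so S₂/S₁ = (C_{R,2}/C_{R,1})^1.5.
= (0.241/0.469)^1.5 = (0.5139)^1.5 = 0.368.

0.368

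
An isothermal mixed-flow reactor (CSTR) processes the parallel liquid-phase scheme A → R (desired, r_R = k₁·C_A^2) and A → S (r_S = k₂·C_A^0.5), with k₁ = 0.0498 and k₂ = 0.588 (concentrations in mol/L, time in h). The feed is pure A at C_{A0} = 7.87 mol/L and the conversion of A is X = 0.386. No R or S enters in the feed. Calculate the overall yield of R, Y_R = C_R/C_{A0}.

Exit C_A = C_{A0}(1−X) = 7.87×0.614 = 4.832 mol/L.
Rates in a CSTR are evaluated at the outlet concentration: r_R = 0.0498×4.832^2 = 1.163, r_S = 0.588×4.832^0.5 = 1.293.
Fraction of consumed A going to R: r_R/(r_R+r_S) = 0.4736.
C_R = 0.4736·C_{A0}·X = 0.4736×7.87×0.386 = 1.44 mol/L; Y_R = C_R/C_{A0} = 0.183.

0.183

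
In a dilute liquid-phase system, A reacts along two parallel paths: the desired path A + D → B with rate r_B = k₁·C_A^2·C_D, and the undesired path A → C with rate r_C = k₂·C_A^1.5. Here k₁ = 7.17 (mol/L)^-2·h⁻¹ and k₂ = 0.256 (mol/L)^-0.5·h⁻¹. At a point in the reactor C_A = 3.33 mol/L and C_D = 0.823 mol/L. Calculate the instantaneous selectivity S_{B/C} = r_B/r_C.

42.1

S_{B/C} = r_B/r_C = (k₁·C_A^2·C_D)/(k₂·C_A^1.5) = (k₁/k₂)·C_A^0.5·C_D.
= (7.17×3.330^2×0.8230) / (0.256×3.330^1.5) = 65.43/1.556 = 42.1.
Since the desired path is higher order in A, keeping C_A high (PFR or concentrated feed) favours B.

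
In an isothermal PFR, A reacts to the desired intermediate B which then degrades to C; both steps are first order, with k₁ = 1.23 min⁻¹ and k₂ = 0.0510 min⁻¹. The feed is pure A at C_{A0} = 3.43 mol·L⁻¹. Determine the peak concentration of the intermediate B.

2.99 mol·L⁻¹

Evaluating C_B at τ_opt = ln(k₂/k₁)/(k₂−k₁) gives C_{B,max}/C_{A0} = (k₁/k₂)^[k₂/(k₂−k₁)].
= (1.23/0.0510)^(0.0510/(0.0510−1.23)) = (24.12)^(-0.04326) = 0.8714.
C_{B,max} = 0.8714×3.43 = 2.99 mol·L⁻¹.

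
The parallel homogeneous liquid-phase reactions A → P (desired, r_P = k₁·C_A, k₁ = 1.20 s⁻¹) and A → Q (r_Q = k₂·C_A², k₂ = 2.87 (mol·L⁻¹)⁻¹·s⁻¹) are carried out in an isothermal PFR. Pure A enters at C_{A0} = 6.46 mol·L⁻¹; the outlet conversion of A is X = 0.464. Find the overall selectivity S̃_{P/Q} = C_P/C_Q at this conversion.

0.0868

C_A = C_{A0}(1−X) = 3.463 mol·L⁻¹.
Along a PFR/batch, dC_P/dC_A = −r_P/(r_P+r_Q) = −k₁/(k₁+k₂·C_A).
Integrating from C_{A0} to C_A: C_P = (1.20/2.87)·ln[(1.20+2.87·6.46)/(1.20+2.87·3.46)] = 0.4181·ln(19.74/11.14) = 0.2393 mol·L⁻¹.
C_Q = (C_{A0}−C_A)−C_P = 2.758 mol·L⁻¹; S̃_{P/Q} = 0.2393/2.758 = 0.0868.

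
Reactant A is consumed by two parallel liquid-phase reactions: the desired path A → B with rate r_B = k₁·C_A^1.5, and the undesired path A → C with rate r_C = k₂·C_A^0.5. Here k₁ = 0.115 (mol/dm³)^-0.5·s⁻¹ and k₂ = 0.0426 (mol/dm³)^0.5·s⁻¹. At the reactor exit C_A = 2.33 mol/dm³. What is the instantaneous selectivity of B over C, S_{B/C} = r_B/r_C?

S_{B/C} = r_B/r_C = (k₁·C_A^1.5)/(k₂·C_A^0.5) = (k₁/k₂)·C_A.
= (0.115×2.330^1.5) / (0.0426×2.330^0.5) = 0.4090/0.06503 = 6.29.
Since the desired path is higher order in A, keeping C_A high (PFR or concentrated feed) favours B.

6.29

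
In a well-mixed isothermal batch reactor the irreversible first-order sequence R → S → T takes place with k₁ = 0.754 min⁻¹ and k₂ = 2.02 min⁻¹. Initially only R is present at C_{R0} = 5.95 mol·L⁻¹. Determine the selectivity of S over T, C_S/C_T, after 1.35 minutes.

The intermediate concentration in a first-order A→B→C sequence is C_S = k₁C_{R0}(e^(−k₁t) − e^(−k₂t))/(k₂−k₁).
e^(−k₁t) = e^(−0.754×1.35) = e^(−1.018) = 0.3614; e^(−k₂t) = e^(−2.727) = 0.06542.
C_S = 0.754×5.95/(2.02−0.754) × (0.3614−0.06542) = 3.544×0.2959 = 1.049 mol·L⁻¹.
C_R = C_{R0}e^(−k₁t) = 2.150 mol·L⁻¹, so C_T = C_{R0}−C_R−C_S = 2.751 mol·L⁻¹; C_S/C_T = 0.381.

0.381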